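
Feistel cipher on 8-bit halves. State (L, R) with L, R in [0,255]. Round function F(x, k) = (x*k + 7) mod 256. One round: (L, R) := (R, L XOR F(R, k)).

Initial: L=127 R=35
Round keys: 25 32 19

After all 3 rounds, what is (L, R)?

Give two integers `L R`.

Answer: 132 222

Derivation:
Round 1 (k=25): L=35 R=13
Round 2 (k=32): L=13 R=132
Round 3 (k=19): L=132 R=222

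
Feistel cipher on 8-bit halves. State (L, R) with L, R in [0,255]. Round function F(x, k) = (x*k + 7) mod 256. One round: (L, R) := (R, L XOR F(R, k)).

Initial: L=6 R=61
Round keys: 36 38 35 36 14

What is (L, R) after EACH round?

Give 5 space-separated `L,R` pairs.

Round 1 (k=36): L=61 R=157
Round 2 (k=38): L=157 R=104
Round 3 (k=35): L=104 R=162
Round 4 (k=36): L=162 R=167
Round 5 (k=14): L=167 R=139

Answer: 61,157 157,104 104,162 162,167 167,139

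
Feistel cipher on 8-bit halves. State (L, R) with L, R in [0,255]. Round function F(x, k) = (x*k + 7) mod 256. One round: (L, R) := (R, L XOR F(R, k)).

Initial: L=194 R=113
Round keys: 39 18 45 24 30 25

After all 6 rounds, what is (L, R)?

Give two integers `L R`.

Answer: 68 122

Derivation:
Round 1 (k=39): L=113 R=252
Round 2 (k=18): L=252 R=206
Round 3 (k=45): L=206 R=193
Round 4 (k=24): L=193 R=209
Round 5 (k=30): L=209 R=68
Round 6 (k=25): L=68 R=122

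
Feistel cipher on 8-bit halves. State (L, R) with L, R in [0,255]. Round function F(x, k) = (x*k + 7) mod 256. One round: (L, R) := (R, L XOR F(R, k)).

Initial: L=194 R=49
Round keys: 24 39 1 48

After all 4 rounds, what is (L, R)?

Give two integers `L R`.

Answer: 87 84

Derivation:
Round 1 (k=24): L=49 R=93
Round 2 (k=39): L=93 R=3
Round 3 (k=1): L=3 R=87
Round 4 (k=48): L=87 R=84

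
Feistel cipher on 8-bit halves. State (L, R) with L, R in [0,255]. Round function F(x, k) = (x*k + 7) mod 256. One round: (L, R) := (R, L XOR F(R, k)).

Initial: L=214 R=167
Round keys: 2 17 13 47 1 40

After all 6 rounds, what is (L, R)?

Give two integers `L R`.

Round 1 (k=2): L=167 R=131
Round 2 (k=17): L=131 R=29
Round 3 (k=13): L=29 R=3
Round 4 (k=47): L=3 R=137
Round 5 (k=1): L=137 R=147
Round 6 (k=40): L=147 R=118

Answer: 147 118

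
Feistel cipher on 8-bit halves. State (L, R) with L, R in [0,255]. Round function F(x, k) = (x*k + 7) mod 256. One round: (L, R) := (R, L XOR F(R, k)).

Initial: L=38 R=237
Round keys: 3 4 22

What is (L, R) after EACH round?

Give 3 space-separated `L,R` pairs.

Answer: 237,232 232,74 74,139

Derivation:
Round 1 (k=3): L=237 R=232
Round 2 (k=4): L=232 R=74
Round 3 (k=22): L=74 R=139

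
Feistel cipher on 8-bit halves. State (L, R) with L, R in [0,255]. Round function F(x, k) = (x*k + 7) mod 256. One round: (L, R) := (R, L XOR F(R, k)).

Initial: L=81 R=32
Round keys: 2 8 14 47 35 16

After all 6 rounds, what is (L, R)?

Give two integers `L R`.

Round 1 (k=2): L=32 R=22
Round 2 (k=8): L=22 R=151
Round 3 (k=14): L=151 R=95
Round 4 (k=47): L=95 R=239
Round 5 (k=35): L=239 R=235
Round 6 (k=16): L=235 R=88

Answer: 235 88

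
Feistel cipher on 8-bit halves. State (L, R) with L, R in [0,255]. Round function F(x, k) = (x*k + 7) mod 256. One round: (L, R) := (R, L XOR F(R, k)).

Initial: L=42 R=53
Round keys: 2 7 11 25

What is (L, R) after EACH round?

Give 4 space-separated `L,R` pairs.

Round 1 (k=2): L=53 R=91
Round 2 (k=7): L=91 R=177
Round 3 (k=11): L=177 R=249
Round 4 (k=25): L=249 R=233

Answer: 53,91 91,177 177,249 249,233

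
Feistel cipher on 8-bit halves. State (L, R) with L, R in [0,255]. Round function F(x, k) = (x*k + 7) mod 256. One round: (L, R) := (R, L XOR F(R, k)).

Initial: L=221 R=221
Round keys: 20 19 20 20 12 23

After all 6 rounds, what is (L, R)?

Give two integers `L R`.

Round 1 (k=20): L=221 R=150
Round 2 (k=19): L=150 R=244
Round 3 (k=20): L=244 R=129
Round 4 (k=20): L=129 R=239
Round 5 (k=12): L=239 R=186
Round 6 (k=23): L=186 R=82

Answer: 186 82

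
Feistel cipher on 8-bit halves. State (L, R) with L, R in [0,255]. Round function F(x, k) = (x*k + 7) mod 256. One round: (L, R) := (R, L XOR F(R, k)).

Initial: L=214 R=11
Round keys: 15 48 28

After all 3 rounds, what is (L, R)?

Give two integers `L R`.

Answer: 236 173

Derivation:
Round 1 (k=15): L=11 R=122
Round 2 (k=48): L=122 R=236
Round 3 (k=28): L=236 R=173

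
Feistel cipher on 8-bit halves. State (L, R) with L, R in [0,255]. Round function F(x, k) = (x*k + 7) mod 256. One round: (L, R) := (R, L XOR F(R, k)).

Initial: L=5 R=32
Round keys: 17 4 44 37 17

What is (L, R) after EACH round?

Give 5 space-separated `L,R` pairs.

Round 1 (k=17): L=32 R=34
Round 2 (k=4): L=34 R=175
Round 3 (k=44): L=175 R=57
Round 4 (k=37): L=57 R=235
Round 5 (k=17): L=235 R=155

Answer: 32,34 34,175 175,57 57,235 235,155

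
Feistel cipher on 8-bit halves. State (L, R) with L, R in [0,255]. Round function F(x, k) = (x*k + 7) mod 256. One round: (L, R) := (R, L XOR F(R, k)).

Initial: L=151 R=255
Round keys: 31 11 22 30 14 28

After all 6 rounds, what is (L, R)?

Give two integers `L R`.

Round 1 (k=31): L=255 R=127
Round 2 (k=11): L=127 R=131
Round 3 (k=22): L=131 R=54
Round 4 (k=30): L=54 R=216
Round 5 (k=14): L=216 R=225
Round 6 (k=28): L=225 R=123

Answer: 225 123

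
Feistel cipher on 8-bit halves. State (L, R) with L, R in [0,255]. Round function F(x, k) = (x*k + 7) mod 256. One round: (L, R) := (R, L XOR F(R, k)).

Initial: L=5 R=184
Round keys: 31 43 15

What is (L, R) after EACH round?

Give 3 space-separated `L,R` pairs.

Answer: 184,74 74,205 205,64

Derivation:
Round 1 (k=31): L=184 R=74
Round 2 (k=43): L=74 R=205
Round 3 (k=15): L=205 R=64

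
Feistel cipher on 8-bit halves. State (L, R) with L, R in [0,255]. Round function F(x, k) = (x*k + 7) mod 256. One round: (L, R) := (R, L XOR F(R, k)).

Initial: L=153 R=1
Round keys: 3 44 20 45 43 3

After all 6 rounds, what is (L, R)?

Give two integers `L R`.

Answer: 6 96

Derivation:
Round 1 (k=3): L=1 R=147
Round 2 (k=44): L=147 R=74
Round 3 (k=20): L=74 R=92
Round 4 (k=45): L=92 R=121
Round 5 (k=43): L=121 R=6
Round 6 (k=3): L=6 R=96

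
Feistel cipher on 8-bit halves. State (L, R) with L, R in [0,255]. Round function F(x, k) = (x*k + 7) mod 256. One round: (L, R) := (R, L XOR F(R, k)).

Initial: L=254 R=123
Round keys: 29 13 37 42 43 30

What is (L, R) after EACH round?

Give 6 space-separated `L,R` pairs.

Round 1 (k=29): L=123 R=8
Round 2 (k=13): L=8 R=20
Round 3 (k=37): L=20 R=227
Round 4 (k=42): L=227 R=81
Round 5 (k=43): L=81 R=65
Round 6 (k=30): L=65 R=244

Answer: 123,8 8,20 20,227 227,81 81,65 65,244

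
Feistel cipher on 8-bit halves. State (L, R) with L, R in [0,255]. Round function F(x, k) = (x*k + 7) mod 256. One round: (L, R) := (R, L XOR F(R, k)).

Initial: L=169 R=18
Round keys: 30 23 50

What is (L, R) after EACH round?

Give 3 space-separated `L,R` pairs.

Round 1 (k=30): L=18 R=138
Round 2 (k=23): L=138 R=127
Round 3 (k=50): L=127 R=95

Answer: 18,138 138,127 127,95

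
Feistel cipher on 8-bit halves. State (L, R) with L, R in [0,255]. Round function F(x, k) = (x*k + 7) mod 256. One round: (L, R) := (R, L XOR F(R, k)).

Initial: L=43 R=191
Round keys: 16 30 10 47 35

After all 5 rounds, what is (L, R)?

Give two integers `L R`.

Answer: 44 176

Derivation:
Round 1 (k=16): L=191 R=220
Round 2 (k=30): L=220 R=112
Round 3 (k=10): L=112 R=187
Round 4 (k=47): L=187 R=44
Round 5 (k=35): L=44 R=176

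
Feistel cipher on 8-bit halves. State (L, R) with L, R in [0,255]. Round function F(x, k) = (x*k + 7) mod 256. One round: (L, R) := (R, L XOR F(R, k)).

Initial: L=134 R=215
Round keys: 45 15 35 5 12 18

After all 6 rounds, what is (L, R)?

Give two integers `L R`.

Round 1 (k=45): L=215 R=84
Round 2 (k=15): L=84 R=36
Round 3 (k=35): L=36 R=167
Round 4 (k=5): L=167 R=110
Round 5 (k=12): L=110 R=136
Round 6 (k=18): L=136 R=249

Answer: 136 249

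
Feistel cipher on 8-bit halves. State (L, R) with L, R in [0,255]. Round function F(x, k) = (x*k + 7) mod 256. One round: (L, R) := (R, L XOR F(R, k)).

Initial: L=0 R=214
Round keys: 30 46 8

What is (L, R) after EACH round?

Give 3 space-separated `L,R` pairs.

Answer: 214,27 27,55 55,164

Derivation:
Round 1 (k=30): L=214 R=27
Round 2 (k=46): L=27 R=55
Round 3 (k=8): L=55 R=164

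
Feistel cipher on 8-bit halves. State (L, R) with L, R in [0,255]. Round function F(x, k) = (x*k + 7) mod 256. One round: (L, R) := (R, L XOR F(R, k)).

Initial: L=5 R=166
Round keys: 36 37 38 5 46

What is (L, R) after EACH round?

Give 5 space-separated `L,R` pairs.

Round 1 (k=36): L=166 R=90
Round 2 (k=37): L=90 R=175
Round 3 (k=38): L=175 R=91
Round 4 (k=5): L=91 R=97
Round 5 (k=46): L=97 R=46

Answer: 166,90 90,175 175,91 91,97 97,46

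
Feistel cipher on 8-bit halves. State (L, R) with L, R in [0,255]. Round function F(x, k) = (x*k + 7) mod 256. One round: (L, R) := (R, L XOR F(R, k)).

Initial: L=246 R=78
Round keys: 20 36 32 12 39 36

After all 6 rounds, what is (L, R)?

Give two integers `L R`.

Answer: 35 217

Derivation:
Round 1 (k=20): L=78 R=233
Round 2 (k=36): L=233 R=133
Round 3 (k=32): L=133 R=78
Round 4 (k=12): L=78 R=42
Round 5 (k=39): L=42 R=35
Round 6 (k=36): L=35 R=217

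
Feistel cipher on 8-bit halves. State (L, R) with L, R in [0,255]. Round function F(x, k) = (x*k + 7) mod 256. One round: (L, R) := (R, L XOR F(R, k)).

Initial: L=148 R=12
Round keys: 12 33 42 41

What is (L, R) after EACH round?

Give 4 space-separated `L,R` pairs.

Answer: 12,3 3,102 102,192 192,161

Derivation:
Round 1 (k=12): L=12 R=3
Round 2 (k=33): L=3 R=102
Round 3 (k=42): L=102 R=192
Round 4 (k=41): L=192 R=161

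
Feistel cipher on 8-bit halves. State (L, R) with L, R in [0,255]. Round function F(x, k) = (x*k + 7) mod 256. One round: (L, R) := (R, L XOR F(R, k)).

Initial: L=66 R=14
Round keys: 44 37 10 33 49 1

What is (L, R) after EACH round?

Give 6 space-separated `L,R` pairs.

Answer: 14,45 45,134 134,110 110,179 179,36 36,152

Derivation:
Round 1 (k=44): L=14 R=45
Round 2 (k=37): L=45 R=134
Round 3 (k=10): L=134 R=110
Round 4 (k=33): L=110 R=179
Round 5 (k=49): L=179 R=36
Round 6 (k=1): L=36 R=152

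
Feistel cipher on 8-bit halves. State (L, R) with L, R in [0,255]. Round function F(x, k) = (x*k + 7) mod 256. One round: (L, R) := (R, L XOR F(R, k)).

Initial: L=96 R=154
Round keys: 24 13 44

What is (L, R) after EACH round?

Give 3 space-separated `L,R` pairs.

Answer: 154,23 23,168 168,240

Derivation:
Round 1 (k=24): L=154 R=23
Round 2 (k=13): L=23 R=168
Round 3 (k=44): L=168 R=240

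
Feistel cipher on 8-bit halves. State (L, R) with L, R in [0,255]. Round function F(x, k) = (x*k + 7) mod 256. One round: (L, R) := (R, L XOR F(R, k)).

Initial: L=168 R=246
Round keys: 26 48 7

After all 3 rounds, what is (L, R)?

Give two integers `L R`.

Round 1 (k=26): L=246 R=171
Round 2 (k=48): L=171 R=225
Round 3 (k=7): L=225 R=133

Answer: 225 133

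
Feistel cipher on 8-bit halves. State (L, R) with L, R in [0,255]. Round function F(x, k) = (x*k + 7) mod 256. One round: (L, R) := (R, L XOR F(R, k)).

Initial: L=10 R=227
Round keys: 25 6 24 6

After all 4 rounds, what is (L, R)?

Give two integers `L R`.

Round 1 (k=25): L=227 R=56
Round 2 (k=6): L=56 R=180
Round 3 (k=24): L=180 R=223
Round 4 (k=6): L=223 R=245

Answer: 223 245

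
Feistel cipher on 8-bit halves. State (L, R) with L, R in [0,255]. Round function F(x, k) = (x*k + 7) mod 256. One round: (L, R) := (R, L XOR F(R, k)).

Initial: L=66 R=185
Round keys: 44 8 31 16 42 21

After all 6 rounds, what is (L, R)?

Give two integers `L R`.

Answer: 17 93

Derivation:
Round 1 (k=44): L=185 R=145
Round 2 (k=8): L=145 R=54
Round 3 (k=31): L=54 R=0
Round 4 (k=16): L=0 R=49
Round 5 (k=42): L=49 R=17
Round 6 (k=21): L=17 R=93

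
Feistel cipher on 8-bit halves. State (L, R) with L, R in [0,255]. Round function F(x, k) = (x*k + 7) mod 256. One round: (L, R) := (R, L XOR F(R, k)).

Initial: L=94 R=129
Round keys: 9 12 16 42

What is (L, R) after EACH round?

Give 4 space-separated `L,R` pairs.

Answer: 129,206 206,46 46,41 41,239

Derivation:
Round 1 (k=9): L=129 R=206
Round 2 (k=12): L=206 R=46
Round 3 (k=16): L=46 R=41
Round 4 (k=42): L=41 R=239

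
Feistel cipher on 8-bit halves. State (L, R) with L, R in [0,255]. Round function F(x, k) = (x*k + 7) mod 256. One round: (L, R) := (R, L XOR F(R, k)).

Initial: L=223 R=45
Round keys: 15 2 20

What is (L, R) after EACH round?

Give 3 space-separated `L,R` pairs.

Round 1 (k=15): L=45 R=117
Round 2 (k=2): L=117 R=220
Round 3 (k=20): L=220 R=66

Answer: 45,117 117,220 220,66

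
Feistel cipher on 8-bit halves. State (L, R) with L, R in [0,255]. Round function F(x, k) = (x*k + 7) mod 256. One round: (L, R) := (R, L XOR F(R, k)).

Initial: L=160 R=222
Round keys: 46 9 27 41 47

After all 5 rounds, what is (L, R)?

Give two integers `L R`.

Round 1 (k=46): L=222 R=75
Round 2 (k=9): L=75 R=116
Round 3 (k=27): L=116 R=8
Round 4 (k=41): L=8 R=59
Round 5 (k=47): L=59 R=212

Answer: 59 212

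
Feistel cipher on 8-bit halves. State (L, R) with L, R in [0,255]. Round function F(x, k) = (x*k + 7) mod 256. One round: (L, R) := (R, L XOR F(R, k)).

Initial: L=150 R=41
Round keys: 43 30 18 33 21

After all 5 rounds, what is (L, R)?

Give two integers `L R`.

Round 1 (k=43): L=41 R=124
Round 2 (k=30): L=124 R=166
Round 3 (k=18): L=166 R=207
Round 4 (k=33): L=207 R=16
Round 5 (k=21): L=16 R=152

Answer: 16 152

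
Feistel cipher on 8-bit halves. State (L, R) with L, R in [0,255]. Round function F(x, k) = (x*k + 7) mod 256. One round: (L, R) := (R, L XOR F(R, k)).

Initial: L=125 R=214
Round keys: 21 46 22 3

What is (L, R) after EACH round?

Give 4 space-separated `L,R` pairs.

Answer: 214,232 232,97 97,181 181,71

Derivation:
Round 1 (k=21): L=214 R=232
Round 2 (k=46): L=232 R=97
Round 3 (k=22): L=97 R=181
Round 4 (k=3): L=181 R=71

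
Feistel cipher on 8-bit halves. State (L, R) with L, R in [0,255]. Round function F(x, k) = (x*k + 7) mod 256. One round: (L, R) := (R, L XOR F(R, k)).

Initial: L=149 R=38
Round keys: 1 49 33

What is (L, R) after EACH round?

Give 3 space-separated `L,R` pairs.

Round 1 (k=1): L=38 R=184
Round 2 (k=49): L=184 R=25
Round 3 (k=33): L=25 R=248

Answer: 38,184 184,25 25,248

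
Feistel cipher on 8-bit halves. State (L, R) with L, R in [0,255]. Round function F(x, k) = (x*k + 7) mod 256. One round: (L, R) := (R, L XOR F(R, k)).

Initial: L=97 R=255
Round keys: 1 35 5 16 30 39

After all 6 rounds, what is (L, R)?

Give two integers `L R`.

Answer: 142 93

Derivation:
Round 1 (k=1): L=255 R=103
Round 2 (k=35): L=103 R=227
Round 3 (k=5): L=227 R=17
Round 4 (k=16): L=17 R=244
Round 5 (k=30): L=244 R=142
Round 6 (k=39): L=142 R=93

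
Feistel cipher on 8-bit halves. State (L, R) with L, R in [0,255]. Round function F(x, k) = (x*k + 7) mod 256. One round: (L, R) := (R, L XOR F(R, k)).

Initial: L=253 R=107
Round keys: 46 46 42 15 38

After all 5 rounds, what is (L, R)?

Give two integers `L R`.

Answer: 64 212

Derivation:
Round 1 (k=46): L=107 R=188
Round 2 (k=46): L=188 R=164
Round 3 (k=42): L=164 R=83
Round 4 (k=15): L=83 R=64
Round 5 (k=38): L=64 R=212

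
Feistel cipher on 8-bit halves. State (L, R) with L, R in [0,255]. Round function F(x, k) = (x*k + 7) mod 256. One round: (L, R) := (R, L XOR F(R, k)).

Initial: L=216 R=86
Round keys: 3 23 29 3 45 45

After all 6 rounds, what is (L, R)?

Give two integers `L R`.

Answer: 50 152

Derivation:
Round 1 (k=3): L=86 R=209
Round 2 (k=23): L=209 R=152
Round 3 (k=29): L=152 R=238
Round 4 (k=3): L=238 R=73
Round 5 (k=45): L=73 R=50
Round 6 (k=45): L=50 R=152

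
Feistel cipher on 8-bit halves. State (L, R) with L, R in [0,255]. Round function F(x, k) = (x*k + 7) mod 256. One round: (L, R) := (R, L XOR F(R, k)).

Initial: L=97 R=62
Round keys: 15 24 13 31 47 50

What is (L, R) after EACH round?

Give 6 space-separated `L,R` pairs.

Answer: 62,200 200,249 249,100 100,218 218,105 105,83

Derivation:
Round 1 (k=15): L=62 R=200
Round 2 (k=24): L=200 R=249
Round 3 (k=13): L=249 R=100
Round 4 (k=31): L=100 R=218
Round 5 (k=47): L=218 R=105
Round 6 (k=50): L=105 R=83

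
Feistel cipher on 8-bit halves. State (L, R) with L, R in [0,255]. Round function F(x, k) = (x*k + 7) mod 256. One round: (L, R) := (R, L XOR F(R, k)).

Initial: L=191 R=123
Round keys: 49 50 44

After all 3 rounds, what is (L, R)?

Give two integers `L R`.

Answer: 170 18

Derivation:
Round 1 (k=49): L=123 R=45
Round 2 (k=50): L=45 R=170
Round 3 (k=44): L=170 R=18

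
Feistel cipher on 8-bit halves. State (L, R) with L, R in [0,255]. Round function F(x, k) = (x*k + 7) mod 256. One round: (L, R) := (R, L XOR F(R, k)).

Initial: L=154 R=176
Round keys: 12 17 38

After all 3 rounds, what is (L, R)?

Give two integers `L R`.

Round 1 (k=12): L=176 R=221
Round 2 (k=17): L=221 R=4
Round 3 (k=38): L=4 R=66

Answer: 4 66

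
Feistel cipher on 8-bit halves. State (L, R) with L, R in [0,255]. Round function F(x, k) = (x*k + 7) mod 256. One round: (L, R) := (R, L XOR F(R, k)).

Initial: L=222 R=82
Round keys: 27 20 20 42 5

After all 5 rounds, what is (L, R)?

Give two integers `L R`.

Round 1 (k=27): L=82 R=115
Round 2 (k=20): L=115 R=81
Round 3 (k=20): L=81 R=40
Round 4 (k=42): L=40 R=198
Round 5 (k=5): L=198 R=205

Answer: 198 205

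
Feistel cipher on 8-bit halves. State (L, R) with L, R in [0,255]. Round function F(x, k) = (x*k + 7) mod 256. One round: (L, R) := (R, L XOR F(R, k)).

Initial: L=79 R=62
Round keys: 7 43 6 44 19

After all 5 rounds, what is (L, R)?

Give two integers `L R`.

Answer: 92 92

Derivation:
Round 1 (k=7): L=62 R=246
Round 2 (k=43): L=246 R=103
Round 3 (k=6): L=103 R=135
Round 4 (k=44): L=135 R=92
Round 5 (k=19): L=92 R=92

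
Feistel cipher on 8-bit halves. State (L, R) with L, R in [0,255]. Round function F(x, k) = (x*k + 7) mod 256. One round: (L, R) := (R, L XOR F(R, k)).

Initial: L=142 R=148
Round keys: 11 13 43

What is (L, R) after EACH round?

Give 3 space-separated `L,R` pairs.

Round 1 (k=11): L=148 R=237
Round 2 (k=13): L=237 R=132
Round 3 (k=43): L=132 R=222

Answer: 148,237 237,132 132,222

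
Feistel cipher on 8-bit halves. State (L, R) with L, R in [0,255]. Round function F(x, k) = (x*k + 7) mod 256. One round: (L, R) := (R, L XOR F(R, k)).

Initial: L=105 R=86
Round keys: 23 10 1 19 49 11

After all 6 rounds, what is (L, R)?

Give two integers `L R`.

Round 1 (k=23): L=86 R=168
Round 2 (k=10): L=168 R=193
Round 3 (k=1): L=193 R=96
Round 4 (k=19): L=96 R=230
Round 5 (k=49): L=230 R=109
Round 6 (k=11): L=109 R=80

Answer: 109 80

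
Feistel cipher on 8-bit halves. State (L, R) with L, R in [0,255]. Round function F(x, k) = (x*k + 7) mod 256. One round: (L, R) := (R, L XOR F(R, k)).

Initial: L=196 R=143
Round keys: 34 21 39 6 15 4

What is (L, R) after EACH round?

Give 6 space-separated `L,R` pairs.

Round 1 (k=34): L=143 R=193
Round 2 (k=21): L=193 R=83
Round 3 (k=39): L=83 R=109
Round 4 (k=6): L=109 R=198
Round 5 (k=15): L=198 R=204
Round 6 (k=4): L=204 R=241

Answer: 143,193 193,83 83,109 109,198 198,204 204,241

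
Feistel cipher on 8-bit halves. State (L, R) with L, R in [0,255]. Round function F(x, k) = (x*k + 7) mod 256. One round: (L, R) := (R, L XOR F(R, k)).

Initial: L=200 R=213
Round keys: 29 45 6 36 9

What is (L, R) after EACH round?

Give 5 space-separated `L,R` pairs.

Round 1 (k=29): L=213 R=224
Round 2 (k=45): L=224 R=178
Round 3 (k=6): L=178 R=211
Round 4 (k=36): L=211 R=1
Round 5 (k=9): L=1 R=195

Answer: 213,224 224,178 178,211 211,1 1,195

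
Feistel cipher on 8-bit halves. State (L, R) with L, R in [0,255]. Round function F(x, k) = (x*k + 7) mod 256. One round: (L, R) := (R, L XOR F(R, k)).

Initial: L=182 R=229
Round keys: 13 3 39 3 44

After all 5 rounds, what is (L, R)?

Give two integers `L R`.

Round 1 (k=13): L=229 R=30
Round 2 (k=3): L=30 R=132
Round 3 (k=39): L=132 R=61
Round 4 (k=3): L=61 R=58
Round 5 (k=44): L=58 R=194

Answer: 58 194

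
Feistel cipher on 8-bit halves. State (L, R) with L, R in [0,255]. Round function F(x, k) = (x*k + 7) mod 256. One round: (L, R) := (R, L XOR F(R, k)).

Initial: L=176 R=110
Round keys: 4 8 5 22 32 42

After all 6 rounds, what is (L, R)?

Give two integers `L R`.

Answer: 84 247

Derivation:
Round 1 (k=4): L=110 R=15
Round 2 (k=8): L=15 R=17
Round 3 (k=5): L=17 R=83
Round 4 (k=22): L=83 R=56
Round 5 (k=32): L=56 R=84
Round 6 (k=42): L=84 R=247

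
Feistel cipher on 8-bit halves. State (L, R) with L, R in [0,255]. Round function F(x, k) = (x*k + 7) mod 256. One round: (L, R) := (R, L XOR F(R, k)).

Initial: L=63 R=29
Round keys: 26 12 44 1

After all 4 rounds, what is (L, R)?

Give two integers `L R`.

Round 1 (k=26): L=29 R=198
Round 2 (k=12): L=198 R=82
Round 3 (k=44): L=82 R=217
Round 4 (k=1): L=217 R=178

Answer: 217 178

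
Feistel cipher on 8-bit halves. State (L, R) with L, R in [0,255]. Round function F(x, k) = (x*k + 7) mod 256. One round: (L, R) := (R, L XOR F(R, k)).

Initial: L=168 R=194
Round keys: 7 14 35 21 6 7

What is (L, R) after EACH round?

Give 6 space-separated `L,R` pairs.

Answer: 194,253 253,31 31,185 185,43 43,176 176,252

Derivation:
Round 1 (k=7): L=194 R=253
Round 2 (k=14): L=253 R=31
Round 3 (k=35): L=31 R=185
Round 4 (k=21): L=185 R=43
Round 5 (k=6): L=43 R=176
Round 6 (k=7): L=176 R=252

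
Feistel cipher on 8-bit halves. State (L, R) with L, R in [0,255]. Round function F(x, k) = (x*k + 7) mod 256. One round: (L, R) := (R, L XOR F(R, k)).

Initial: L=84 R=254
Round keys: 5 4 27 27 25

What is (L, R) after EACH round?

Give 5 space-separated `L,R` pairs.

Answer: 254,169 169,85 85,87 87,97 97,215

Derivation:
Round 1 (k=5): L=254 R=169
Round 2 (k=4): L=169 R=85
Round 3 (k=27): L=85 R=87
Round 4 (k=27): L=87 R=97
Round 5 (k=25): L=97 R=215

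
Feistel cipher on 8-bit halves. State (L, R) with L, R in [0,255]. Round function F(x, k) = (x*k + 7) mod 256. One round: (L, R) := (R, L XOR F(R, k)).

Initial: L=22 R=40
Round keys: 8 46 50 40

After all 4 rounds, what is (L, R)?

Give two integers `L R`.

Round 1 (k=8): L=40 R=81
Round 2 (k=46): L=81 R=189
Round 3 (k=50): L=189 R=160
Round 4 (k=40): L=160 R=186

Answer: 160 186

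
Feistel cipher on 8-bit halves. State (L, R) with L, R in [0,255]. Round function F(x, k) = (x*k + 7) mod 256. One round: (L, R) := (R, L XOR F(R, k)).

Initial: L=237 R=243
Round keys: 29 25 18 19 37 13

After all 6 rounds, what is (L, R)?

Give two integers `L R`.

Answer: 81 240

Derivation:
Round 1 (k=29): L=243 R=99
Round 2 (k=25): L=99 R=65
Round 3 (k=18): L=65 R=250
Round 4 (k=19): L=250 R=212
Round 5 (k=37): L=212 R=81
Round 6 (k=13): L=81 R=240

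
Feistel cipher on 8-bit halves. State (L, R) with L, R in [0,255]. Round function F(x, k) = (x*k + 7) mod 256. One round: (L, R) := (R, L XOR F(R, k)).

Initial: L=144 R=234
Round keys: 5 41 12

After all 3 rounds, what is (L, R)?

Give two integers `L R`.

Answer: 146 214

Derivation:
Round 1 (k=5): L=234 R=9
Round 2 (k=41): L=9 R=146
Round 3 (k=12): L=146 R=214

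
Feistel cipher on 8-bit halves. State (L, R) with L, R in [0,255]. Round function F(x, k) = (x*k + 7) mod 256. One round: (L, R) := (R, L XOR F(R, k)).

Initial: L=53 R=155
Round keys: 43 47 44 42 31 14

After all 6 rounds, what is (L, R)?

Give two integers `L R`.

Round 1 (k=43): L=155 R=37
Round 2 (k=47): L=37 R=73
Round 3 (k=44): L=73 R=182
Round 4 (k=42): L=182 R=170
Round 5 (k=31): L=170 R=43
Round 6 (k=14): L=43 R=203

Answer: 43 203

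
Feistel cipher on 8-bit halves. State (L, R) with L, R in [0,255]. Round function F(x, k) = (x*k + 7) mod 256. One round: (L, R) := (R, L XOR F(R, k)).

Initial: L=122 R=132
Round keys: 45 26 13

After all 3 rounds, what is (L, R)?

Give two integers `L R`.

Answer: 37 169

Derivation:
Round 1 (k=45): L=132 R=65
Round 2 (k=26): L=65 R=37
Round 3 (k=13): L=37 R=169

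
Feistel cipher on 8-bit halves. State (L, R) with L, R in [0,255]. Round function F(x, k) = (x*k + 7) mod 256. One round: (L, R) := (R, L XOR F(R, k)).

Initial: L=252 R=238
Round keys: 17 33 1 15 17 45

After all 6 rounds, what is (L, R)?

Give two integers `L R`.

Answer: 80 114

Derivation:
Round 1 (k=17): L=238 R=41
Round 2 (k=33): L=41 R=190
Round 3 (k=1): L=190 R=236
Round 4 (k=15): L=236 R=101
Round 5 (k=17): L=101 R=80
Round 6 (k=45): L=80 R=114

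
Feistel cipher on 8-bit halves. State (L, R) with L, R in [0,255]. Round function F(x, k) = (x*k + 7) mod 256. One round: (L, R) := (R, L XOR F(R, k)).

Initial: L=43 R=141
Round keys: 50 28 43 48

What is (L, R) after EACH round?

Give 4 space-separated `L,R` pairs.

Round 1 (k=50): L=141 R=186
Round 2 (k=28): L=186 R=210
Round 3 (k=43): L=210 R=247
Round 4 (k=48): L=247 R=133

Answer: 141,186 186,210 210,247 247,133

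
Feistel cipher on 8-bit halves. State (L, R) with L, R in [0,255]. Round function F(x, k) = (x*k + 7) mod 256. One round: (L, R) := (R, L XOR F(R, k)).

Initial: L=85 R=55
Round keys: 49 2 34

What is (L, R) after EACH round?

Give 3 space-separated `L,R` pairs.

Round 1 (k=49): L=55 R=219
Round 2 (k=2): L=219 R=138
Round 3 (k=34): L=138 R=128

Answer: 55,219 219,138 138,128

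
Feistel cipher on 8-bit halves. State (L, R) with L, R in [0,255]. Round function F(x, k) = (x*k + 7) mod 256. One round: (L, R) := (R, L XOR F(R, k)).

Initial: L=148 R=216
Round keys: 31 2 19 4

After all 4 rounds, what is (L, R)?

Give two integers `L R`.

Answer: 253 94

Derivation:
Round 1 (k=31): L=216 R=187
Round 2 (k=2): L=187 R=165
Round 3 (k=19): L=165 R=253
Round 4 (k=4): L=253 R=94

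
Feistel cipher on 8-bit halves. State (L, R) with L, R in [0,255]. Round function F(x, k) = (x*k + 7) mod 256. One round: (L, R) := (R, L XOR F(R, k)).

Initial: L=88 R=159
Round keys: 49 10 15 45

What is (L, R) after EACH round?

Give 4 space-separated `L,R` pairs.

Answer: 159,46 46,76 76,85 85,180

Derivation:
Round 1 (k=49): L=159 R=46
Round 2 (k=10): L=46 R=76
Round 3 (k=15): L=76 R=85
Round 4 (k=45): L=85 R=180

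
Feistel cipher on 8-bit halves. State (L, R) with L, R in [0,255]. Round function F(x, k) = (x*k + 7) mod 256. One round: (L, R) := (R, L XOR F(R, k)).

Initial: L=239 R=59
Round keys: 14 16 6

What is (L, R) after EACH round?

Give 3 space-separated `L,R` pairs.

Round 1 (k=14): L=59 R=174
Round 2 (k=16): L=174 R=220
Round 3 (k=6): L=220 R=129

Answer: 59,174 174,220 220,129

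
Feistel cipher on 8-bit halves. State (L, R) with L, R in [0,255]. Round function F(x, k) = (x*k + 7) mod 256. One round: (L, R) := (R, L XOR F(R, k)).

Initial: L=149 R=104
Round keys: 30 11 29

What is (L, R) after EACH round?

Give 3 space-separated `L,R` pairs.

Answer: 104,162 162,149 149,74

Derivation:
Round 1 (k=30): L=104 R=162
Round 2 (k=11): L=162 R=149
Round 3 (k=29): L=149 R=74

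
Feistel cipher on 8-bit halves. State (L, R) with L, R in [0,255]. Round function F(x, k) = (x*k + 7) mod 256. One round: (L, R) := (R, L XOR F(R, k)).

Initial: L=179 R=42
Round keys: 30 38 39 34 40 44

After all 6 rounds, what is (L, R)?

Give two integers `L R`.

Round 1 (k=30): L=42 R=64
Round 2 (k=38): L=64 R=173
Round 3 (k=39): L=173 R=34
Round 4 (k=34): L=34 R=38
Round 5 (k=40): L=38 R=213
Round 6 (k=44): L=213 R=133

Answer: 213 133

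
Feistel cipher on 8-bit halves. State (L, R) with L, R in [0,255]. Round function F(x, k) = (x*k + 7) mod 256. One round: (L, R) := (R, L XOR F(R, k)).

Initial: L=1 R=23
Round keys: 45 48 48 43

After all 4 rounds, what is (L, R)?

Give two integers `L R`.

Answer: 20 227

Derivation:
Round 1 (k=45): L=23 R=19
Round 2 (k=48): L=19 R=128
Round 3 (k=48): L=128 R=20
Round 4 (k=43): L=20 R=227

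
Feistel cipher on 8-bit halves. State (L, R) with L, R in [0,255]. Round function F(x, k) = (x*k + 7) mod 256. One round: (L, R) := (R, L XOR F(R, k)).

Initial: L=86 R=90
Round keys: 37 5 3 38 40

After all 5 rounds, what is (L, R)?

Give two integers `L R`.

Round 1 (k=37): L=90 R=95
Round 2 (k=5): L=95 R=184
Round 3 (k=3): L=184 R=112
Round 4 (k=38): L=112 R=31
Round 5 (k=40): L=31 R=175

Answer: 31 175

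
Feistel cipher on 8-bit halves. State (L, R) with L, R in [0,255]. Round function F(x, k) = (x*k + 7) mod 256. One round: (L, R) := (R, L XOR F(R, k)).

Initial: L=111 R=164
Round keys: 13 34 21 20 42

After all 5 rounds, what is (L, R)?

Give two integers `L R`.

Round 1 (k=13): L=164 R=52
Round 2 (k=34): L=52 R=75
Round 3 (k=21): L=75 R=26
Round 4 (k=20): L=26 R=68
Round 5 (k=42): L=68 R=53

Answer: 68 53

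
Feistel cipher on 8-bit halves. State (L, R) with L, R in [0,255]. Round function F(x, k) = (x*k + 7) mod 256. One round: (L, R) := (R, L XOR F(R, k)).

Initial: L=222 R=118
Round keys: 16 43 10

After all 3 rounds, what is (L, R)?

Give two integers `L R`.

Answer: 108 134

Derivation:
Round 1 (k=16): L=118 R=185
Round 2 (k=43): L=185 R=108
Round 3 (k=10): L=108 R=134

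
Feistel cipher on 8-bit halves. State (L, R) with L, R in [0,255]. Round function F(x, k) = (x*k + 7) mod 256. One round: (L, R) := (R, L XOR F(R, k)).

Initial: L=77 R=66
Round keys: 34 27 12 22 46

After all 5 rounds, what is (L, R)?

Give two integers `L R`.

Answer: 78 134

Derivation:
Round 1 (k=34): L=66 R=134
Round 2 (k=27): L=134 R=107
Round 3 (k=12): L=107 R=141
Round 4 (k=22): L=141 R=78
Round 5 (k=46): L=78 R=134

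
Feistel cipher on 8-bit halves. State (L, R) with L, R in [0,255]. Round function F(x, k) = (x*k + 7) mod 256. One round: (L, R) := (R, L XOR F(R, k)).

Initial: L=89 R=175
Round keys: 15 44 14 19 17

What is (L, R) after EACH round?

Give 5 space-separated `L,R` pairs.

Round 1 (k=15): L=175 R=17
Round 2 (k=44): L=17 R=92
Round 3 (k=14): L=92 R=30
Round 4 (k=19): L=30 R=29
Round 5 (k=17): L=29 R=234

Answer: 175,17 17,92 92,30 30,29 29,234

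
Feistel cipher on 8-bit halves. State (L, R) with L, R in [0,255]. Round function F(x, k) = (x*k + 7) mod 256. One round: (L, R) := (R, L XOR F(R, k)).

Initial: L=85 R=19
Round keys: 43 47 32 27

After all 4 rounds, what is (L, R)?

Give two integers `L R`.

Round 1 (k=43): L=19 R=109
Round 2 (k=47): L=109 R=25
Round 3 (k=32): L=25 R=74
Round 4 (k=27): L=74 R=204

Answer: 74 204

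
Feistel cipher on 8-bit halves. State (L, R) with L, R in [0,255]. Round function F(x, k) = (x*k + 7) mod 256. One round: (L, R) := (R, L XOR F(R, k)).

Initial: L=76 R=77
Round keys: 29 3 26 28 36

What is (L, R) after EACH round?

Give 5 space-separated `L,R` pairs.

Answer: 77,140 140,230 230,239 239,205 205,52

Derivation:
Round 1 (k=29): L=77 R=140
Round 2 (k=3): L=140 R=230
Round 3 (k=26): L=230 R=239
Round 4 (k=28): L=239 R=205
Round 5 (k=36): L=205 R=52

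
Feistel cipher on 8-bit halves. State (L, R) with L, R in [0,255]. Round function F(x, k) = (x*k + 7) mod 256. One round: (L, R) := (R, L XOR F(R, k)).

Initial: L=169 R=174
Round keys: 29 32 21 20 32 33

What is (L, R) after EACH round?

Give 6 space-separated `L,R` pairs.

Round 1 (k=29): L=174 R=20
Round 2 (k=32): L=20 R=41
Round 3 (k=21): L=41 R=112
Round 4 (k=20): L=112 R=238
Round 5 (k=32): L=238 R=183
Round 6 (k=33): L=183 R=112

Answer: 174,20 20,41 41,112 112,238 238,183 183,112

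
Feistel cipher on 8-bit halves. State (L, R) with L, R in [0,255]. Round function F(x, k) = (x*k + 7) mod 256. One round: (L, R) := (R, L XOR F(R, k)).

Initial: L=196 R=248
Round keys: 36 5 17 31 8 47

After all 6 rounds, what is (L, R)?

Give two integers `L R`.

Answer: 233 49

Derivation:
Round 1 (k=36): L=248 R=35
Round 2 (k=5): L=35 R=78
Round 3 (k=17): L=78 R=22
Round 4 (k=31): L=22 R=255
Round 5 (k=8): L=255 R=233
Round 6 (k=47): L=233 R=49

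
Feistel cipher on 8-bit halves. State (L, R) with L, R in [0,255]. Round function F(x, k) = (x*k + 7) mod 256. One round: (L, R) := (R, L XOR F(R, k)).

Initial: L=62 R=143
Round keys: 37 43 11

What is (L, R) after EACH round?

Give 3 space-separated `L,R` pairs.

Round 1 (k=37): L=143 R=140
Round 2 (k=43): L=140 R=4
Round 3 (k=11): L=4 R=191

Answer: 143,140 140,4 4,191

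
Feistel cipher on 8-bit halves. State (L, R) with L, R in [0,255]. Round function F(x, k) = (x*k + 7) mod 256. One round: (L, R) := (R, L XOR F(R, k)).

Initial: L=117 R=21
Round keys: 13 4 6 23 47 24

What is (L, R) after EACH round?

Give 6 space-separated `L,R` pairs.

Round 1 (k=13): L=21 R=109
Round 2 (k=4): L=109 R=174
Round 3 (k=6): L=174 R=118
Round 4 (k=23): L=118 R=15
Round 5 (k=47): L=15 R=190
Round 6 (k=24): L=190 R=216

Answer: 21,109 109,174 174,118 118,15 15,190 190,216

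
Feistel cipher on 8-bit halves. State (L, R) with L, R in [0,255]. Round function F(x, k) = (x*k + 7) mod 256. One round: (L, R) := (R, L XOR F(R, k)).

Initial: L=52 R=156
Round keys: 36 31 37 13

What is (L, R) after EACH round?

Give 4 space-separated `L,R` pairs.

Round 1 (k=36): L=156 R=195
Round 2 (k=31): L=195 R=56
Round 3 (k=37): L=56 R=220
Round 4 (k=13): L=220 R=11

Answer: 156,195 195,56 56,220 220,11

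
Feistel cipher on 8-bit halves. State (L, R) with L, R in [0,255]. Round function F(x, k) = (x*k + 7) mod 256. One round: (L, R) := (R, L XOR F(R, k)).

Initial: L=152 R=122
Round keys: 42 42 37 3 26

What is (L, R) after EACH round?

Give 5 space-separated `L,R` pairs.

Round 1 (k=42): L=122 R=147
Round 2 (k=42): L=147 R=95
Round 3 (k=37): L=95 R=81
Round 4 (k=3): L=81 R=165
Round 5 (k=26): L=165 R=152

Answer: 122,147 147,95 95,81 81,165 165,152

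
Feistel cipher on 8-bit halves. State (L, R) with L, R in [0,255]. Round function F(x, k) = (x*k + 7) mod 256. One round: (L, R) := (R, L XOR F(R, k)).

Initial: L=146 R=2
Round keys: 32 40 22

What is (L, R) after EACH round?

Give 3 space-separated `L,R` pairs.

Answer: 2,213 213,77 77,112

Derivation:
Round 1 (k=32): L=2 R=213
Round 2 (k=40): L=213 R=77
Round 3 (k=22): L=77 R=112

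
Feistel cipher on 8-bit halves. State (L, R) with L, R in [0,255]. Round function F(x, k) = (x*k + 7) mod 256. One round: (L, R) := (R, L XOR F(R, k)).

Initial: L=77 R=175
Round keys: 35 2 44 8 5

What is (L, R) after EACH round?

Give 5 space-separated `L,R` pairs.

Answer: 175,185 185,214 214,118 118,97 97,154

Derivation:
Round 1 (k=35): L=175 R=185
Round 2 (k=2): L=185 R=214
Round 3 (k=44): L=214 R=118
Round 4 (k=8): L=118 R=97
Round 5 (k=5): L=97 R=154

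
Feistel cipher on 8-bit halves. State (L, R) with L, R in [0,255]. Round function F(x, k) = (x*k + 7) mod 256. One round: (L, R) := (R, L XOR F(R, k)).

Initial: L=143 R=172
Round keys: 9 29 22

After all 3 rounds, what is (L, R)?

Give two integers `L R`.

Round 1 (k=9): L=172 R=156
Round 2 (k=29): L=156 R=31
Round 3 (k=22): L=31 R=45

Answer: 31 45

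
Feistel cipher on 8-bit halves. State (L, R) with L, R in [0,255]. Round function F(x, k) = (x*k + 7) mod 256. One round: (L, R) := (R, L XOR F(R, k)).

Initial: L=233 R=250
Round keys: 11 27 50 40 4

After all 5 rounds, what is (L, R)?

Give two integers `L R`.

Round 1 (k=11): L=250 R=44
Round 2 (k=27): L=44 R=81
Round 3 (k=50): L=81 R=245
Round 4 (k=40): L=245 R=30
Round 5 (k=4): L=30 R=138

Answer: 30 138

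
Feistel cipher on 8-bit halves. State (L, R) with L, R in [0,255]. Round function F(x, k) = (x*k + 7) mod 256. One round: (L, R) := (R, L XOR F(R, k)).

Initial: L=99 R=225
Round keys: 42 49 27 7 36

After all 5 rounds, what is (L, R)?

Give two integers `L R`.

Answer: 202 114

Derivation:
Round 1 (k=42): L=225 R=146
Round 2 (k=49): L=146 R=24
Round 3 (k=27): L=24 R=29
Round 4 (k=7): L=29 R=202
Round 5 (k=36): L=202 R=114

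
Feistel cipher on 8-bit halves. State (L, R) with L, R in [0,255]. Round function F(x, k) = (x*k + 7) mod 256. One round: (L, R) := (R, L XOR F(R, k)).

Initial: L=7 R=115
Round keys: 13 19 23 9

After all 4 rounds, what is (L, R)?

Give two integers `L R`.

Answer: 151 7

Derivation:
Round 1 (k=13): L=115 R=217
Round 2 (k=19): L=217 R=81
Round 3 (k=23): L=81 R=151
Round 4 (k=9): L=151 R=7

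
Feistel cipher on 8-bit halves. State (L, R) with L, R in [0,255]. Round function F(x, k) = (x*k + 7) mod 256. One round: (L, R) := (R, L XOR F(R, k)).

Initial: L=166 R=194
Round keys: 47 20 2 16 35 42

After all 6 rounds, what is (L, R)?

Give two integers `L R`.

Round 1 (k=47): L=194 R=3
Round 2 (k=20): L=3 R=129
Round 3 (k=2): L=129 R=10
Round 4 (k=16): L=10 R=38
Round 5 (k=35): L=38 R=51
Round 6 (k=42): L=51 R=67

Answer: 51 67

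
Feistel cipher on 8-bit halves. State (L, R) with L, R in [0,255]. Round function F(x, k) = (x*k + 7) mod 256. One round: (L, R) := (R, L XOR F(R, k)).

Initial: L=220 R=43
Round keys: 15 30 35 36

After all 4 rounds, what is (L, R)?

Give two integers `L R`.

Round 1 (k=15): L=43 R=80
Round 2 (k=30): L=80 R=76
Round 3 (k=35): L=76 R=59
Round 4 (k=36): L=59 R=31

Answer: 59 31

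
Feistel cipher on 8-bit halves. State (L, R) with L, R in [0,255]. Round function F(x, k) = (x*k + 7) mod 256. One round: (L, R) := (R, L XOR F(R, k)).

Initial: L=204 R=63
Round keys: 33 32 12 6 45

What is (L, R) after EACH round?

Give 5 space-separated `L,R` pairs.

Answer: 63,234 234,120 120,77 77,173 173,61

Derivation:
Round 1 (k=33): L=63 R=234
Round 2 (k=32): L=234 R=120
Round 3 (k=12): L=120 R=77
Round 4 (k=6): L=77 R=173
Round 5 (k=45): L=173 R=61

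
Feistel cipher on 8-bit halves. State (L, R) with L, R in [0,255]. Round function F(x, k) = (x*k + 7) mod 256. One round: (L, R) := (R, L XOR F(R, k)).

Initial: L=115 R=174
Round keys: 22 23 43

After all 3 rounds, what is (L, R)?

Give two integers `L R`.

Answer: 145 234

Derivation:
Round 1 (k=22): L=174 R=136
Round 2 (k=23): L=136 R=145
Round 3 (k=43): L=145 R=234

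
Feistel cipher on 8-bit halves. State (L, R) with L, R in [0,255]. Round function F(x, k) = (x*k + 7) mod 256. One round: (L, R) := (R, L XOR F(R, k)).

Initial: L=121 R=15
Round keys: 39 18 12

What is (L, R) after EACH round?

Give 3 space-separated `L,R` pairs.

Round 1 (k=39): L=15 R=41
Round 2 (k=18): L=41 R=230
Round 3 (k=12): L=230 R=230

Answer: 15,41 41,230 230,230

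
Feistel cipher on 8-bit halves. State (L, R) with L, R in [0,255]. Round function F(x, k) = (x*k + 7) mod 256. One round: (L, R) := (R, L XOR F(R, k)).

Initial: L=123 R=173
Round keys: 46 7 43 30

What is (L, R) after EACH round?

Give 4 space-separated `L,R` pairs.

Answer: 173,102 102,124 124,189 189,81

Derivation:
Round 1 (k=46): L=173 R=102
Round 2 (k=7): L=102 R=124
Round 3 (k=43): L=124 R=189
Round 4 (k=30): L=189 R=81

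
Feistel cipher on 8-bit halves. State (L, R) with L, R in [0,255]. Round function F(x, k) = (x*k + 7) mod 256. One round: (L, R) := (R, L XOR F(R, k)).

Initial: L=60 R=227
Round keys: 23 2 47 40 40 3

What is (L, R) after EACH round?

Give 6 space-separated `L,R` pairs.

Round 1 (k=23): L=227 R=80
Round 2 (k=2): L=80 R=68
Round 3 (k=47): L=68 R=211
Round 4 (k=40): L=211 R=187
Round 5 (k=40): L=187 R=236
Round 6 (k=3): L=236 R=112

Answer: 227,80 80,68 68,211 211,187 187,236 236,112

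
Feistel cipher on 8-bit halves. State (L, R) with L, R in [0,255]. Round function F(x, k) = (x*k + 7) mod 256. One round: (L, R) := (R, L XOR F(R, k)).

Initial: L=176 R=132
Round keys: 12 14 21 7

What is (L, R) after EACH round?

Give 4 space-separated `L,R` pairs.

Answer: 132,135 135,237 237,255 255,237

Derivation:
Round 1 (k=12): L=132 R=135
Round 2 (k=14): L=135 R=237
Round 3 (k=21): L=237 R=255
Round 4 (k=7): L=255 R=237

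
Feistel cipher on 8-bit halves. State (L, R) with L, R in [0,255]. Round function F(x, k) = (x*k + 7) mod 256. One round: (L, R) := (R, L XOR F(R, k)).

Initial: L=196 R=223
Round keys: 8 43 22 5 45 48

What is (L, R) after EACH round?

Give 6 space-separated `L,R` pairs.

Answer: 223,59 59,47 47,42 42,246 246,111 111,33

Derivation:
Round 1 (k=8): L=223 R=59
Round 2 (k=43): L=59 R=47
Round 3 (k=22): L=47 R=42
Round 4 (k=5): L=42 R=246
Round 5 (k=45): L=246 R=111
Round 6 (k=48): L=111 R=33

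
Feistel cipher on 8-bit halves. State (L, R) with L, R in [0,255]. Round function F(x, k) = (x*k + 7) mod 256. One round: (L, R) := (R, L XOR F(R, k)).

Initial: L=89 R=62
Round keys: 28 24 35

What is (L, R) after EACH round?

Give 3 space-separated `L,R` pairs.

Answer: 62,150 150,41 41,52

Derivation:
Round 1 (k=28): L=62 R=150
Round 2 (k=24): L=150 R=41
Round 3 (k=35): L=41 R=52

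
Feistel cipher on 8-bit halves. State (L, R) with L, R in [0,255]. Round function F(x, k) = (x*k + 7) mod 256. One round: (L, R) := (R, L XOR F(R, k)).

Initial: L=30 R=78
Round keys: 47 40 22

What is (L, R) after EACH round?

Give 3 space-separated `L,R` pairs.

Answer: 78,71 71,81 81,186

Derivation:
Round 1 (k=47): L=78 R=71
Round 2 (k=40): L=71 R=81
Round 3 (k=22): L=81 R=186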